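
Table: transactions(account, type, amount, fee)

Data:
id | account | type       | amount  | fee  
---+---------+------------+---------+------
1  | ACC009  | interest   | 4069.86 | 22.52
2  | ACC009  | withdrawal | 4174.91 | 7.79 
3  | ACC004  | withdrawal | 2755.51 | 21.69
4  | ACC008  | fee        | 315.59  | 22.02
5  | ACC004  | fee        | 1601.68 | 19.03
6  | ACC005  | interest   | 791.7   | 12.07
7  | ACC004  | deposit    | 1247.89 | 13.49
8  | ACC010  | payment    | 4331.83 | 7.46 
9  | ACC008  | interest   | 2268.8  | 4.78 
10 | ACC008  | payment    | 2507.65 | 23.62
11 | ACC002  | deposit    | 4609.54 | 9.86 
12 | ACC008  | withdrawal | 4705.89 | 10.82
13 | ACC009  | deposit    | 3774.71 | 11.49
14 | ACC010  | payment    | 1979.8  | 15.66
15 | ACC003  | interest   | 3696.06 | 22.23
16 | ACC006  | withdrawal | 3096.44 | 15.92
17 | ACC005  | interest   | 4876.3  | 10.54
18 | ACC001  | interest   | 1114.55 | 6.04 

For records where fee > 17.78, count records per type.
SELECT type, COUNT(*)
FROM transactions
WHERE fee > 17.78
GROUP BY type

Note: WHERE filters rows before grouping.

Result:
  fee: 2
  interest: 2
  payment: 1
  withdrawal: 1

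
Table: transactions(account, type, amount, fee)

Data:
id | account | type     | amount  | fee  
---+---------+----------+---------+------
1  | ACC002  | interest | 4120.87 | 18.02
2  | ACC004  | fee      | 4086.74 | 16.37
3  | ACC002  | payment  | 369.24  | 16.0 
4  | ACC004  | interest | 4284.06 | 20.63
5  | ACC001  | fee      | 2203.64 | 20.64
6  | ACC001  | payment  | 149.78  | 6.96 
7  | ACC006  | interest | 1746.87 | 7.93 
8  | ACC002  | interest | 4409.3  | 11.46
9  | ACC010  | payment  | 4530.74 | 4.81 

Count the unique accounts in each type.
SELECT type, COUNT(DISTINCT account)
FROM transactions
GROUP BY type

Result:
  fee: 2 distinct
  interest: 3 distinct
  payment: 3 distinct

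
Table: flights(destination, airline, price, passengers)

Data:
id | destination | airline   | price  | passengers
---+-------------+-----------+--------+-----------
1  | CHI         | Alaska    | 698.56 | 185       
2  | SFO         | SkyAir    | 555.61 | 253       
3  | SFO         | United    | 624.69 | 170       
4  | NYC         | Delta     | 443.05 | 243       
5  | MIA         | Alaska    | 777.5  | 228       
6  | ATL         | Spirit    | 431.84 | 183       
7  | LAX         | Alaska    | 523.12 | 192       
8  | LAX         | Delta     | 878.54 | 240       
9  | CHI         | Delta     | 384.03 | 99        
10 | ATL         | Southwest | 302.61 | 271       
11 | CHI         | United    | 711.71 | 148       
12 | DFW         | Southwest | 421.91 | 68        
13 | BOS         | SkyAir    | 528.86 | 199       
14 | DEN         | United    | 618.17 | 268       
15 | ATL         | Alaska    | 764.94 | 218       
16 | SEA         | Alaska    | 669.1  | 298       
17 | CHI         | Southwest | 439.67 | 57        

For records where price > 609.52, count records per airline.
SELECT airline, COUNT(*)
FROM flights
WHERE price > 609.52
GROUP BY airline

Note: WHERE filters rows before grouping.

Result:
  Alaska: 4
  Delta: 1
  United: 3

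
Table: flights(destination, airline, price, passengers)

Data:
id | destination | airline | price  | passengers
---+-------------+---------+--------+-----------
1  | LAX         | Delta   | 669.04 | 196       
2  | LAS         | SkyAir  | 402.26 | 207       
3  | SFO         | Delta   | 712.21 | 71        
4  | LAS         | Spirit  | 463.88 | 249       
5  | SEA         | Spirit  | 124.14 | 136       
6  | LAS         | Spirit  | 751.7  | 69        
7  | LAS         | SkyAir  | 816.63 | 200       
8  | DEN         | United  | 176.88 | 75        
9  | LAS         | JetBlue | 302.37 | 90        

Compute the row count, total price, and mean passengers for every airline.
SELECT airline,
       COUNT(*) as cnt,
       SUM(price) as total_price,
       AVG(passengers) as avg_passengers
FROM flights
GROUP BY airline

Result:
  Delta: 2 records, 1381.25 total price, 133.50 avg passengers
  JetBlue: 1 records, 302.37 total price, 90.00 avg passengers
  SkyAir: 2 records, 1218.89 total price, 203.50 avg passengers
  Spirit: 3 records, 1339.72 total price, 151.33 avg passengers
  United: 1 records, 176.88 total price, 75.00 avg passengers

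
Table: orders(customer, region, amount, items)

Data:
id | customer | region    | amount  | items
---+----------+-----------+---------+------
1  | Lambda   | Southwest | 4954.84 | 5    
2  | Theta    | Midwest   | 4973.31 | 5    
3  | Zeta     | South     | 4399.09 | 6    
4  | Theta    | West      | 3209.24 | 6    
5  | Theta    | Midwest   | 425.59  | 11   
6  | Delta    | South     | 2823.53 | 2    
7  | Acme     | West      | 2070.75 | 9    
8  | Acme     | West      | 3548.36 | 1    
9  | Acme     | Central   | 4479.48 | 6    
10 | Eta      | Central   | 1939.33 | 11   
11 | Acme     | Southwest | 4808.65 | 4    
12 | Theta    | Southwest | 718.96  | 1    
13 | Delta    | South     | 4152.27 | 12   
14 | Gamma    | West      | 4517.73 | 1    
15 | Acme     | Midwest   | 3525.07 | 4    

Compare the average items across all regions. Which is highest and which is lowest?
SELECT region, AVG(items)
FROM orders
GROUP BY region
ORDER BY AVG(items)

All groups:
  Southwest: 3.33
  West: 4.25
  Midwest: 6.67
  South: 6.67
  Central: 8.50

Highest: Central (8.50)
Lowest: Southwest (3.33)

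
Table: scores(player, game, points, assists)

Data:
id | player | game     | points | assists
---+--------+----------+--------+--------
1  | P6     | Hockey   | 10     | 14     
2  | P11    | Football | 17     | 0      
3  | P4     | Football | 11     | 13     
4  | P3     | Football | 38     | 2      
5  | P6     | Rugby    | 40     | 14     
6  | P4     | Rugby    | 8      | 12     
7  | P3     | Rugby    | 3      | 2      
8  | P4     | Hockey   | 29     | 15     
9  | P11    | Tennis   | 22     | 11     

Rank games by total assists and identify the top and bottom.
SELECT game, SUM(assists)
FROM scores
GROUP BY game
ORDER BY SUM(assists)

All groups:
  Tennis: 11
  Football: 15
  Rugby: 28
  Hockey: 29

Highest: Hockey (29)
Lowest: Tennis (11)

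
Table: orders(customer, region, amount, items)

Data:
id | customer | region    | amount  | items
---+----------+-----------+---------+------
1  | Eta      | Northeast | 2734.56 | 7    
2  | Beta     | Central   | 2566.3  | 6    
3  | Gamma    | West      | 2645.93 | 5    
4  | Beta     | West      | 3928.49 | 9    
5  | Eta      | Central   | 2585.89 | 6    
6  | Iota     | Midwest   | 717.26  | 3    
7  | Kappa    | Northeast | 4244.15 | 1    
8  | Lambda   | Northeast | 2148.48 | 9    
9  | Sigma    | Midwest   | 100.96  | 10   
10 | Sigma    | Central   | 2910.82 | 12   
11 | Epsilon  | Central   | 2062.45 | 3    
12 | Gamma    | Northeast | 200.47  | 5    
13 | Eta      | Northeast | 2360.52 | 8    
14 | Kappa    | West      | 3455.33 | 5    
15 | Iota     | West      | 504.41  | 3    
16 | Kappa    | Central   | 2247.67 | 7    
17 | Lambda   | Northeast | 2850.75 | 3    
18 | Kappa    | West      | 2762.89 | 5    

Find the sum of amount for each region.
SELECT region, SUM(amount) as result
FROM orders
GROUP BY region

Result:
  Central: 12373.13
  Midwest: 818.22
  Northeast: 14538.93
  West: 13297.05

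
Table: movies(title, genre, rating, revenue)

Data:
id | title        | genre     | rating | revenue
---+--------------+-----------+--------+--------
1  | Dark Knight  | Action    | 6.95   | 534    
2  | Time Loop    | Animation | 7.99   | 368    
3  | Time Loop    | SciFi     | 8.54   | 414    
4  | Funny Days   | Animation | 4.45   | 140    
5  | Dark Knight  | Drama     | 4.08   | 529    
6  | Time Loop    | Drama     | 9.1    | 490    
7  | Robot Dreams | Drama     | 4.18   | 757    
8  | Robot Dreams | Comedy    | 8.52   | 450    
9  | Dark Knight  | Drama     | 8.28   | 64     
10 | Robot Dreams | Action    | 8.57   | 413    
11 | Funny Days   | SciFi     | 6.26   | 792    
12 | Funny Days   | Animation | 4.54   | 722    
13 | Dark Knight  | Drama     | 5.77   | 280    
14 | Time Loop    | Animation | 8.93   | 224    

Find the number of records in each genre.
SELECT genre, COUNT(*) as count
FROM movies
GROUP BY genre

Result:
  Action: 2
  Animation: 4
  Comedy: 1
  Drama: 5
  SciFi: 2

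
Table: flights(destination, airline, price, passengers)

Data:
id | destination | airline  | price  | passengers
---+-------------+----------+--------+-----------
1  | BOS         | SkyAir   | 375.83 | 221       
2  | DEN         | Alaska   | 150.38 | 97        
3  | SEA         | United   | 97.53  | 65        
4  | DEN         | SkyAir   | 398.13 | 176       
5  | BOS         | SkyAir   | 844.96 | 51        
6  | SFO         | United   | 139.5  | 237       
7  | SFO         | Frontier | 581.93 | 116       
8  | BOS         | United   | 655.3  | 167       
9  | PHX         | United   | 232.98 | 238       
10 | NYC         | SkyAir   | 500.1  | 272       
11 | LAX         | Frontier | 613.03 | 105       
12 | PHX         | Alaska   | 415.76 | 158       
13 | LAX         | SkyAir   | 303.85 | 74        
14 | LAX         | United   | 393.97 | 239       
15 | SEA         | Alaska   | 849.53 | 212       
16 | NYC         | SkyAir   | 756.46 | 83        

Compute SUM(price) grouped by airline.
SELECT airline, SUM(price) as result
FROM flights
GROUP BY airline

Result:
  Alaska: 1415.67
  Frontier: 1194.96
  SkyAir: 3179.33
  United: 1519.28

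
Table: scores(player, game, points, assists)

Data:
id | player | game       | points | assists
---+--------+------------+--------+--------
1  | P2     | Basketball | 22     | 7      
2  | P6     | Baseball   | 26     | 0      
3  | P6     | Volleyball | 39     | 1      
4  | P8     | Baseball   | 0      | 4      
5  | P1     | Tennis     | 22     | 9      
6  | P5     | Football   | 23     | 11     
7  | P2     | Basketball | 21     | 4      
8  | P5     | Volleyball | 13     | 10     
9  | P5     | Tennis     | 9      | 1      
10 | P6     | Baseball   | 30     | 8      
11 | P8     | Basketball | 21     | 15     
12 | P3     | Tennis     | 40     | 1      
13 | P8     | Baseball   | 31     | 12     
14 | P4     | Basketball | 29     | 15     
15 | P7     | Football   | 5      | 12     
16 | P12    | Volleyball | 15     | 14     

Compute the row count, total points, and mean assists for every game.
SELECT game,
       COUNT(*) as cnt,
       SUM(points) as total_points,
       AVG(assists) as avg_assists
FROM scores
GROUP BY game

Result:
  Baseball: 4 records, 87 total points, 6.00 avg assists
  Basketball: 4 records, 93 total points, 10.25 avg assists
  Football: 2 records, 28 total points, 11.50 avg assists
  Tennis: 3 records, 71 total points, 3.67 avg assists
  Volleyball: 3 records, 67 total points, 8.33 avg assists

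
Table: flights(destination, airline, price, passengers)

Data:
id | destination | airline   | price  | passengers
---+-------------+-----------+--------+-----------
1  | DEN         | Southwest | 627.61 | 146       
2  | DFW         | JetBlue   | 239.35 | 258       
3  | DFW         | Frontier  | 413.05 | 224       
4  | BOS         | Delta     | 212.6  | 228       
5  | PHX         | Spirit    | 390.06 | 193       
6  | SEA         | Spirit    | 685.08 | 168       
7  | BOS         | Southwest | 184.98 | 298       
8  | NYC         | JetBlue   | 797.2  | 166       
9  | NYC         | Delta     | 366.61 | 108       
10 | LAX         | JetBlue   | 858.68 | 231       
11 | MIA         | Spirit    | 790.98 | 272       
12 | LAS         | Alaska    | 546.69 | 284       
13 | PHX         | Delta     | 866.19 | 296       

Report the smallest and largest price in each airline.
SELECT airline, MIN(price), MAX(price)
FROM flights
GROUP BY airline

Result:
  Alaska: min=546.69, max=546.69
  Delta: min=212.60, max=866.19
  Frontier: min=413.05, max=413.05
  JetBlue: min=239.35, max=858.68
  Southwest: min=184.98, max=627.61
  Spirit: min=390.06, max=790.98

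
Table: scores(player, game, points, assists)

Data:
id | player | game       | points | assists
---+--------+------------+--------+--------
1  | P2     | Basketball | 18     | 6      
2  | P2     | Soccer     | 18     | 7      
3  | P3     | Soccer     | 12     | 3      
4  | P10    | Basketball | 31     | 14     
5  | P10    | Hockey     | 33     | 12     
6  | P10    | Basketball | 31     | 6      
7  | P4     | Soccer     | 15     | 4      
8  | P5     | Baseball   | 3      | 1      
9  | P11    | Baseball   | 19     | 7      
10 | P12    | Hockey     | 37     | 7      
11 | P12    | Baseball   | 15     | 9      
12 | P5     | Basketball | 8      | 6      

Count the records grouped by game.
SELECT game, COUNT(*) as count
FROM scores
GROUP BY game

Result:
  Baseball: 3
  Basketball: 4
  Hockey: 2
  Soccer: 3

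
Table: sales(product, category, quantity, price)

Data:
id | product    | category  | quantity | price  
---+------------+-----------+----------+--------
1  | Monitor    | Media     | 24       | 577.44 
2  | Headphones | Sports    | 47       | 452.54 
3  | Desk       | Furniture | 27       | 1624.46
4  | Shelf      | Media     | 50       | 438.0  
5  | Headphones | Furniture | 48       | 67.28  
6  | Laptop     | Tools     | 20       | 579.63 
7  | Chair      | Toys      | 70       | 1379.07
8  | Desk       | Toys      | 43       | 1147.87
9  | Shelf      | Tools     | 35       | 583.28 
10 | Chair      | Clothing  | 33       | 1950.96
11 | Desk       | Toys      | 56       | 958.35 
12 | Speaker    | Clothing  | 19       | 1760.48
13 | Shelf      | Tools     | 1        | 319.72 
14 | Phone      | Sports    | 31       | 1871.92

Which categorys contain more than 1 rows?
SELECT category, COUNT(*) as cnt
FROM sales
GROUP BY category
HAVING COUNT(*) > 1

Result:
  Clothing: 2
  Furniture: 2
  Media: 2
  Sports: 2
  Tools: 3
  Toys: 3

Note: HAVING filters groups after aggregation, WHERE filters rows before.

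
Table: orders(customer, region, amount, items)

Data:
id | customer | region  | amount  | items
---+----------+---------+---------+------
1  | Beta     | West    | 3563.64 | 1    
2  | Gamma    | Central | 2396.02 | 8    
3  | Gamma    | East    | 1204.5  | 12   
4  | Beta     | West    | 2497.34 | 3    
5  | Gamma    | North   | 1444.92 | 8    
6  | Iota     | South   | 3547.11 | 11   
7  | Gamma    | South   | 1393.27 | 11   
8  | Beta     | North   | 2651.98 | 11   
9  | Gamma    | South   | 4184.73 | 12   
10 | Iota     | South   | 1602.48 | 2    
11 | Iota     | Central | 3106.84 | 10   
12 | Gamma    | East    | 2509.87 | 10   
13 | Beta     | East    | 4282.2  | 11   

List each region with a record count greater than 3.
SELECT region, COUNT(*) as cnt
FROM orders
GROUP BY region
HAVING COUNT(*) > 3

Result:
  South: 4

Note: HAVING filters groups after aggregation, WHERE filters rows before.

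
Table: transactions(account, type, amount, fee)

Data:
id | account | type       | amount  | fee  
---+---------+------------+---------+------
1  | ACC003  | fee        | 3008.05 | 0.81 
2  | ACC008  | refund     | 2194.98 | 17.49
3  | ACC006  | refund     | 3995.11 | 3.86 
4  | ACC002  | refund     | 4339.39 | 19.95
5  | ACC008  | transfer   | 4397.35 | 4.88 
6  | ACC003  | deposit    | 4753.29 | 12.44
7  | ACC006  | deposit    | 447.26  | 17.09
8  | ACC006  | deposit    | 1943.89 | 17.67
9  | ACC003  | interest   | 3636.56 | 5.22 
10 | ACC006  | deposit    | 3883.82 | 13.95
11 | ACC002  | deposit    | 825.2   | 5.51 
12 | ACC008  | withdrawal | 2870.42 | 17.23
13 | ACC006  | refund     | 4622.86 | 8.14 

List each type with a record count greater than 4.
SELECT type, COUNT(*) as cnt
FROM transactions
GROUP BY type
HAVING COUNT(*) > 4

Result:
  deposit: 5

Note: HAVING filters groups after aggregation, WHERE filters rows before.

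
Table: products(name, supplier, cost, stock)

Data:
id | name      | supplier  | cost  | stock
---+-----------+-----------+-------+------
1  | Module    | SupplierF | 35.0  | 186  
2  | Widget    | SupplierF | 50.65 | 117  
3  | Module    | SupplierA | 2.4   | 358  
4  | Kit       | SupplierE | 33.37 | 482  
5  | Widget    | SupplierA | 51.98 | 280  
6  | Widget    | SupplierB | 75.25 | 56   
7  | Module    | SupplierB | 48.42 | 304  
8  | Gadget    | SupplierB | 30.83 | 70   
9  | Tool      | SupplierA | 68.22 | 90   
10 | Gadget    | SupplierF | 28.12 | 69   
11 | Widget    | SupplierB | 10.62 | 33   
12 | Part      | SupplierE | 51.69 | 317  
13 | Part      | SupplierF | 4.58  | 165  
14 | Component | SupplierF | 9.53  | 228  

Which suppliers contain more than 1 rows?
SELECT supplier, COUNT(*) as cnt
FROM products
GROUP BY supplier
HAVING COUNT(*) > 1

Result:
  SupplierA: 3
  SupplierB: 4
  SupplierE: 2
  SupplierF: 5

Note: HAVING filters groups after aggregation, WHERE filters rows before.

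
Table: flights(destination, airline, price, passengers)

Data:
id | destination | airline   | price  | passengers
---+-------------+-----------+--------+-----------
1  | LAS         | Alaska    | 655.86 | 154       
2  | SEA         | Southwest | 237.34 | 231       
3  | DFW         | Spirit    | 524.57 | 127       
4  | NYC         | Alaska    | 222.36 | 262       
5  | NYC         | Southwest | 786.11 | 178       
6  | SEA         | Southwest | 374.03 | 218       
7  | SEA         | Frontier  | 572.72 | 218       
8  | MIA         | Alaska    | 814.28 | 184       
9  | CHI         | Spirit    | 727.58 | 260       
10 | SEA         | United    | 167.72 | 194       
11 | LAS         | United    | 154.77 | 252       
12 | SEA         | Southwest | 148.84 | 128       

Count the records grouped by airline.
SELECT airline, COUNT(*) as count
FROM flights
GROUP BY airline

Result:
  Alaska: 3
  Frontier: 1
  Southwest: 4
  Spirit: 2
  United: 2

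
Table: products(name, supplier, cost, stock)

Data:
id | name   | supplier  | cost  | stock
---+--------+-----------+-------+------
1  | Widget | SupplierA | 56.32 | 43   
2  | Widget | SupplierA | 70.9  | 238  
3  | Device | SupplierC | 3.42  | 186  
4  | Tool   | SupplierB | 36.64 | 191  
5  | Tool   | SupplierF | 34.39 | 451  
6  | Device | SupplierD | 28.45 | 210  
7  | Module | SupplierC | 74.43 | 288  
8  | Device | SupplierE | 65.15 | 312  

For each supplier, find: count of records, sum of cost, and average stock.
SELECT supplier,
       COUNT(*) as cnt,
       SUM(cost) as total_cost,
       AVG(stock) as avg_stock
FROM products
GROUP BY supplier

Result:
  SupplierA: 2 records, 127.22 total cost, 140.50 avg stock
  SupplierB: 1 records, 36.64 total cost, 191.00 avg stock
  SupplierC: 2 records, 77.85 total cost, 237.00 avg stock
  SupplierD: 1 records, 28.45 total cost, 210.00 avg stock
  SupplierE: 1 records, 65.15 total cost, 312.00 avg stock
  SupplierF: 1 records, 34.39 total cost, 451.00 avg stock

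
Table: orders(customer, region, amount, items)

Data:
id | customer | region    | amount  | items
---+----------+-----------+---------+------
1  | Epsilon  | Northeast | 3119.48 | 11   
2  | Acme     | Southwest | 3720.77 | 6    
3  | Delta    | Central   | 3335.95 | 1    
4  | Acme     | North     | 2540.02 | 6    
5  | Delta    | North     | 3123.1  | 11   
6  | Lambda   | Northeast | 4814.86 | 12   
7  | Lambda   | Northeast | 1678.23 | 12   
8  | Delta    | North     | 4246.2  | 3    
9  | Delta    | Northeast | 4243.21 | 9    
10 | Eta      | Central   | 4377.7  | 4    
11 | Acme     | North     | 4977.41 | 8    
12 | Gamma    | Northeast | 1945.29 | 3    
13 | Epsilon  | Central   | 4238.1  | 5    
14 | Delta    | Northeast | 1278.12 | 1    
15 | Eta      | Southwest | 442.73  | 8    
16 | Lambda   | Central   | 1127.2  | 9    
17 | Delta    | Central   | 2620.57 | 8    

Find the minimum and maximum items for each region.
SELECT region, MIN(items), MAX(items)
FROM orders
GROUP BY region

Result:
  Central: min=1, max=9
  North: min=3, max=11
  Northeast: min=1, max=12
  Southwest: min=6, max=8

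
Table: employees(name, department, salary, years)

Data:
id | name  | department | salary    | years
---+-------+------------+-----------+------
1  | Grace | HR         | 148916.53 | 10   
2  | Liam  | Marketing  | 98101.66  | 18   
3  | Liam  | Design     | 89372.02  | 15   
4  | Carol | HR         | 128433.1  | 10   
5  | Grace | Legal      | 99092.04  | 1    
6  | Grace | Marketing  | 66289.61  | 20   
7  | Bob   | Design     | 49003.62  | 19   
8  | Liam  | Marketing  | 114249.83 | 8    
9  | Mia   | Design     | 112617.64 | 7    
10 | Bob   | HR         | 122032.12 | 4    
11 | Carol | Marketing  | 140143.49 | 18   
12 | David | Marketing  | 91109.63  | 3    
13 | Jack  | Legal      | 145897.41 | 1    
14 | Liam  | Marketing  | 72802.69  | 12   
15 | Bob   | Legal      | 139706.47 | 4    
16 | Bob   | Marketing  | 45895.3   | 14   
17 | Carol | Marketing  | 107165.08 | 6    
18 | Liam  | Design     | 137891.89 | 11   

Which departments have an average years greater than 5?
SELECT department, AVG(years)
FROM employees
GROUP BY department
HAVING AVG(years) > 5

Result:
  Design: avg=13.00
  HR: avg=8.00
  Marketing: avg=12.38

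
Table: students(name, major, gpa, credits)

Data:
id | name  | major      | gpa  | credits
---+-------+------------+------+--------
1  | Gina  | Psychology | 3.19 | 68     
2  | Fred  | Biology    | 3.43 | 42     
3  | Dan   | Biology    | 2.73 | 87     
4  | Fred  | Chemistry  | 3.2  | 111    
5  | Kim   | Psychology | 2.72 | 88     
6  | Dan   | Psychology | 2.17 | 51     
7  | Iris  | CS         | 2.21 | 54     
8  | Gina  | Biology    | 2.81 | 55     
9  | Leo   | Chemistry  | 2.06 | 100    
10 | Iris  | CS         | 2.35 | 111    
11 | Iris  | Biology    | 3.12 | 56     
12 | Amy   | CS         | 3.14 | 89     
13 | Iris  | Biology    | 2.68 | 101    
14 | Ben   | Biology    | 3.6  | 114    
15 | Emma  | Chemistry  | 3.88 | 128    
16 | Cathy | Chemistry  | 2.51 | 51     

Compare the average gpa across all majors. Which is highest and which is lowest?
SELECT major, AVG(gpa)
FROM students
GROUP BY major
ORDER BY AVG(gpa)

All groups:
  CS: 2.57
  Psychology: 2.69
  Chemistry: 2.91
  Biology: 3.06

Highest: Biology (3.06)
Lowest: CS (2.57)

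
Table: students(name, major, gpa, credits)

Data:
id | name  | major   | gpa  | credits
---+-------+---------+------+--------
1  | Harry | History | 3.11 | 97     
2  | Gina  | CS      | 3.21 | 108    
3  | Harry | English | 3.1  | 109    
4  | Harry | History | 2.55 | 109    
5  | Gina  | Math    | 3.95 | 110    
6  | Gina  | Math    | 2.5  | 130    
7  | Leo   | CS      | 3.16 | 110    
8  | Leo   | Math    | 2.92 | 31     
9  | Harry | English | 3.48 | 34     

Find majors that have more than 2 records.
SELECT major, COUNT(*) as cnt
FROM students
GROUP BY major
HAVING COUNT(*) > 2

Result:
  Math: 3

Note: HAVING filters groups after aggregation, WHERE filters rows before.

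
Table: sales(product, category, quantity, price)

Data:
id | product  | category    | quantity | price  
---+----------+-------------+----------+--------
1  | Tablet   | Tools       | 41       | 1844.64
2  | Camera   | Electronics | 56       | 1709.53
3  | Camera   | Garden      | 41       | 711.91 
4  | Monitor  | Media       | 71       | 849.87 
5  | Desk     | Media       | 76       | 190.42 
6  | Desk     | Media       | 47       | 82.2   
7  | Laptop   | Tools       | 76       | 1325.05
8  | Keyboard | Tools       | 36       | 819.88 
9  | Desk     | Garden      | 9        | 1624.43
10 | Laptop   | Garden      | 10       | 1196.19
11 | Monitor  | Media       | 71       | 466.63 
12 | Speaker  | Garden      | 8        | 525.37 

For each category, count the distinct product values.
SELECT category, COUNT(DISTINCT product)
FROM sales
GROUP BY category

Result:
  Electronics: 1 distinct
  Garden: 4 distinct
  Media: 2 distinct
  Tools: 3 distinct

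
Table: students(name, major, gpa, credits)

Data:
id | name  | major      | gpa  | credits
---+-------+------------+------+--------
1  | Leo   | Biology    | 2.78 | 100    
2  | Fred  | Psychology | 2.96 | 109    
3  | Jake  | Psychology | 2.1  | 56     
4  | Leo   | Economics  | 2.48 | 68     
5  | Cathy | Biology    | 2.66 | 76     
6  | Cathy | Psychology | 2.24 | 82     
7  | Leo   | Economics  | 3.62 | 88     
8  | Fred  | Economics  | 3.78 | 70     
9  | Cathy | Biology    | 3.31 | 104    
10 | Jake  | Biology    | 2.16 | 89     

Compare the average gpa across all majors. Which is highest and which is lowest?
SELECT major, AVG(gpa)
FROM students
GROUP BY major
ORDER BY AVG(gpa)

All groups:
  Psychology: 2.43
  Biology: 2.73
  Economics: 3.29

Highest: Economics (3.29)
Lowest: Psychology (2.43)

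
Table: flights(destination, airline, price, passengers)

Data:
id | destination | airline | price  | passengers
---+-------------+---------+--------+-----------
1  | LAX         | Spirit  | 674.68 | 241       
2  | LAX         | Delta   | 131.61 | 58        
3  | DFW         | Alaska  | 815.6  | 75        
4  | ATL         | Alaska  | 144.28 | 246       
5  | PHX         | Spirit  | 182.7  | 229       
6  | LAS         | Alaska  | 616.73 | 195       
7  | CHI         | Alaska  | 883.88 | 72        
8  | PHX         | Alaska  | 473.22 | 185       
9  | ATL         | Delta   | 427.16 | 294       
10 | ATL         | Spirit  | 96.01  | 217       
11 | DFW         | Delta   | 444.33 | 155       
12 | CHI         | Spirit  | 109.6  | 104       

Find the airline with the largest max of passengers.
SELECT airline, MAX(passengers) as val
FROM flights
GROUP BY airline
ORDER BY val DESC
LIMIT 1

Result: Delta with max(passengers) = 294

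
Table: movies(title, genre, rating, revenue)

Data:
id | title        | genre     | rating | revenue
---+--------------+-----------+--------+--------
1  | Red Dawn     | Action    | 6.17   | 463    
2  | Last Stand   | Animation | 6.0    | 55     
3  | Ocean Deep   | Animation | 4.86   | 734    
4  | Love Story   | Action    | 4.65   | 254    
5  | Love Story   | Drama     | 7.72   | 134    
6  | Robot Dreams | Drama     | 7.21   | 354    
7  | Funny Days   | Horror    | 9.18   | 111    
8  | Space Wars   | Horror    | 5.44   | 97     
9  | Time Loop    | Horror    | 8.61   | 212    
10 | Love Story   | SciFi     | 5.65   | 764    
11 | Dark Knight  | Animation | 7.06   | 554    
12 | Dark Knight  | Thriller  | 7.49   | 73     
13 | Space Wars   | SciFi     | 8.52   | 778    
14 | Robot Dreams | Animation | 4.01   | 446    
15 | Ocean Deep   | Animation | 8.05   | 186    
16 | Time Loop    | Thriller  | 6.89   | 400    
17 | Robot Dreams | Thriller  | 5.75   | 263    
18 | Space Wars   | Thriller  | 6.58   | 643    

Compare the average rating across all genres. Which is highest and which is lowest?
SELECT genre, AVG(rating)
FROM movies
GROUP BY genre
ORDER BY AVG(rating)

All groups:
  Action: 5.41
  Animation: 6.00
  Thriller: 6.68
  SciFi: 7.09
  Drama: 7.47
  Horror: 7.74

Highest: Horror (7.74)
Lowest: Action (5.41)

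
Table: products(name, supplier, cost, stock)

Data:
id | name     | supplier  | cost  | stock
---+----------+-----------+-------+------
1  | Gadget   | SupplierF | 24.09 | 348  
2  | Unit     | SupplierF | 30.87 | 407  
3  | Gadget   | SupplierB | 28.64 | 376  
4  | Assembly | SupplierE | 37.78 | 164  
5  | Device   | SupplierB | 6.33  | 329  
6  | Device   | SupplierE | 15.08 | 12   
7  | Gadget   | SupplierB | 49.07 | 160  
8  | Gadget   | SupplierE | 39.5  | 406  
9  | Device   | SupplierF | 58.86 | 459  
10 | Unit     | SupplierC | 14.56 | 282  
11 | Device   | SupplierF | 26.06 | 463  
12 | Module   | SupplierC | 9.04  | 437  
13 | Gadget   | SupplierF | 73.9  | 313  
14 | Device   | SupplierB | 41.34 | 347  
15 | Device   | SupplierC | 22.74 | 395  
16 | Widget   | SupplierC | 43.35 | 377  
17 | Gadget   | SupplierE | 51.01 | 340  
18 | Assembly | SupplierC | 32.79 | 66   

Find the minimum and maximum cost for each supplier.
SELECT supplier, MIN(cost), MAX(cost)
FROM products
GROUP BY supplier

Result:
  SupplierB: min=6.33, max=49.07
  SupplierC: min=9.04, max=43.35
  SupplierE: min=15.08, max=51.01
  SupplierF: min=24.09, max=73.90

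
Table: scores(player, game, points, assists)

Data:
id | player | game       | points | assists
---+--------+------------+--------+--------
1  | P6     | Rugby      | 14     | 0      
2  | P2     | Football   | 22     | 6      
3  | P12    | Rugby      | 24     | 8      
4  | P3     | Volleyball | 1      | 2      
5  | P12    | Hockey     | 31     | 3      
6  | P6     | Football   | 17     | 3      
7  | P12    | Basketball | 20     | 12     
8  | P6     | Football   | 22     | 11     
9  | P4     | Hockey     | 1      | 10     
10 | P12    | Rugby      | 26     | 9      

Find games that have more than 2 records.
SELECT game, COUNT(*) as cnt
FROM scores
GROUP BY game
HAVING COUNT(*) > 2

Result:
  Football: 3
  Rugby: 3

Note: HAVING filters groups after aggregation, WHERE filters rows before.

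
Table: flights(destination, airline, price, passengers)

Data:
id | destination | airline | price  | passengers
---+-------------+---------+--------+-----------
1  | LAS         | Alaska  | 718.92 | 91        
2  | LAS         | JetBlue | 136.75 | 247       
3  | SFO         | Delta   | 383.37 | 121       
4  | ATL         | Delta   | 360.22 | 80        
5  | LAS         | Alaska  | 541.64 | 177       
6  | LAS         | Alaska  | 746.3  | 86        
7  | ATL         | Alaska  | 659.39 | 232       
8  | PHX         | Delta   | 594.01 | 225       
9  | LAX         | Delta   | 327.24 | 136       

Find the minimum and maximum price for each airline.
SELECT airline, MIN(price), MAX(price)
FROM flights
GROUP BY airline

Result:
  Alaska: min=541.64, max=746.30
  Delta: min=327.24, max=594.01
  JetBlue: min=136.75, max=136.75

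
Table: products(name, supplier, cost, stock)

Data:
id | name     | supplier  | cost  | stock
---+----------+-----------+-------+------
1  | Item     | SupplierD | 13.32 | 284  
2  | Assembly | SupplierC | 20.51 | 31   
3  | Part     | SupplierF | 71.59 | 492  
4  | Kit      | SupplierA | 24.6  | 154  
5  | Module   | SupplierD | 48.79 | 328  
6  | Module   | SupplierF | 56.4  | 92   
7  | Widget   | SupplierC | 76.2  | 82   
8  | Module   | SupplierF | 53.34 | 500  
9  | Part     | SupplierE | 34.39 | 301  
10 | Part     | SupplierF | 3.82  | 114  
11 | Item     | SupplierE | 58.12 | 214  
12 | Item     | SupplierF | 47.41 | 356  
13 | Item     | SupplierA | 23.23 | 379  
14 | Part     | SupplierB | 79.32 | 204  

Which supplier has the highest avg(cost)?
SELECT supplier, AVG(cost) as val
FROM products
GROUP BY supplier
ORDER BY val DESC
LIMIT 1

Result: SupplierB with avg(cost) = 79.32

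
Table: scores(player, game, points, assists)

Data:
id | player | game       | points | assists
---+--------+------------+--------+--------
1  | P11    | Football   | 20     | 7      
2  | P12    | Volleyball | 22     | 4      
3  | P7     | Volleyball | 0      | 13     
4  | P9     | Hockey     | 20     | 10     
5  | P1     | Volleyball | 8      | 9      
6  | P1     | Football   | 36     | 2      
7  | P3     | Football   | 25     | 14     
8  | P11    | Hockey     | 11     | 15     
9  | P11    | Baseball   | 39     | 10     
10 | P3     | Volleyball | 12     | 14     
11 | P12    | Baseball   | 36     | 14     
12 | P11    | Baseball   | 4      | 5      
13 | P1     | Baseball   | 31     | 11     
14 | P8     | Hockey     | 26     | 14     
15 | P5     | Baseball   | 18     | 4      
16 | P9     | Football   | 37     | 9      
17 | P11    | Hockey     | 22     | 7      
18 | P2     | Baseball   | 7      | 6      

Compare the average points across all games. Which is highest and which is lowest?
SELECT game, AVG(points)
FROM scores
GROUP BY game
ORDER BY AVG(points)

All groups:
  Volleyball: 10.50
  Hockey: 19.75
  Baseball: 22.50
  Football: 29.50

Highest: Football (29.50)
Lowest: Volleyball (10.50)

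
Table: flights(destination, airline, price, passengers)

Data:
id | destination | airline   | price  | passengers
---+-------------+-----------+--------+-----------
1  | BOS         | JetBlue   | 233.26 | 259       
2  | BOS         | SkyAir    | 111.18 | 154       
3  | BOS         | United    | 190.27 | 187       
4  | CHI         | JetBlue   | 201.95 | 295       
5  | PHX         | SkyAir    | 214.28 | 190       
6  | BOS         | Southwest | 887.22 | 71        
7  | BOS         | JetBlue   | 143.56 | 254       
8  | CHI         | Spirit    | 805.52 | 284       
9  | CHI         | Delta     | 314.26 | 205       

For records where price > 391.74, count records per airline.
SELECT airline, COUNT(*)
FROM flights
WHERE price > 391.74
GROUP BY airline

Note: WHERE filters rows before grouping.

Result:
  Southwest: 1
  Spirit: 1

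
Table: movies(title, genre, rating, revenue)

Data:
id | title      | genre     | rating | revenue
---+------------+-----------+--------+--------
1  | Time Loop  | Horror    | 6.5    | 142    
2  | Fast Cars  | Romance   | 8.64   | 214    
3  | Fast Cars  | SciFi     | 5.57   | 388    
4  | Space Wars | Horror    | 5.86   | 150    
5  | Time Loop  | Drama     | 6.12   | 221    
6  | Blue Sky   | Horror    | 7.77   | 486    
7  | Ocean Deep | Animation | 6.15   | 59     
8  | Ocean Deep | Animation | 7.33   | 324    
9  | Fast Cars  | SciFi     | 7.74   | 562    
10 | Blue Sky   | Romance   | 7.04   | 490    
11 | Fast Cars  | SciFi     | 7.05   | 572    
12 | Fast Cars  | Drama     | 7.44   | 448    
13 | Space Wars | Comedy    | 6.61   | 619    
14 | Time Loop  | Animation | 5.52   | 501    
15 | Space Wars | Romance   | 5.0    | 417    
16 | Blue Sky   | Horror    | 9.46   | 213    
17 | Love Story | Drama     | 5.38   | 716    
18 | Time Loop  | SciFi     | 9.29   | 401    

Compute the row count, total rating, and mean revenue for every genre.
SELECT genre,
       COUNT(*) as cnt,
       SUM(rating) as total_rating,
       AVG(revenue) as avg_revenue
FROM movies
GROUP BY genre

Result:
  Animation: 3 records, 19.00 total rating, 294.67 avg revenue
  Comedy: 1 records, 6.61 total rating, 619.00 avg revenue
  Drama: 3 records, 18.94 total rating, 461.67 avg revenue
  Horror: 4 records, 29.59 total rating, 247.75 avg revenue
  Romance: 3 records, 20.68 total rating, 373.67 avg revenue
  SciFi: 4 records, 29.65 total rating, 480.75 avg revenue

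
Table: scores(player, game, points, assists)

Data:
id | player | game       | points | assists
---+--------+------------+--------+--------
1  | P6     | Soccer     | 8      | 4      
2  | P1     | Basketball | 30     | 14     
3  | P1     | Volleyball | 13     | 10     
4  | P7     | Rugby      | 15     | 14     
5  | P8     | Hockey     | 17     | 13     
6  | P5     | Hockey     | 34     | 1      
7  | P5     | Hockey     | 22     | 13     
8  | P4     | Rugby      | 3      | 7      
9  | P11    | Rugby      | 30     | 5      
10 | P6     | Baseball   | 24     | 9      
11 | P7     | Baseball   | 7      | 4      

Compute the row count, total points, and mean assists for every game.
SELECT game,
       COUNT(*) as cnt,
       SUM(points) as total_points,
       AVG(assists) as avg_assists
FROM scores
GROUP BY game

Result:
  Baseball: 2 records, 31 total points, 6.50 avg assists
  Basketball: 1 records, 30 total points, 14.00 avg assists
  Hockey: 3 records, 73 total points, 9.00 avg assists
  Rugby: 3 records, 48 total points, 8.67 avg assists
  Soccer: 1 records, 8 total points, 4.00 avg assists
  Volleyball: 1 records, 13 total points, 10.00 avg assists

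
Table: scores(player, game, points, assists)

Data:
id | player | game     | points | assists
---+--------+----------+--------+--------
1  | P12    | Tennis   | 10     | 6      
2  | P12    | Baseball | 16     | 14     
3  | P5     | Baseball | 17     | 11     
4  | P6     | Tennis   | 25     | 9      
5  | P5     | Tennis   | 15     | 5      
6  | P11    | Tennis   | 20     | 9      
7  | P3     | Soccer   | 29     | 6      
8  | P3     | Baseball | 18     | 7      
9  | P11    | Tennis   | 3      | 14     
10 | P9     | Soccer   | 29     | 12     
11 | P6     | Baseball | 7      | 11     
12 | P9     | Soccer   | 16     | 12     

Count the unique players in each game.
SELECT game, COUNT(DISTINCT player)
FROM scores
GROUP BY game

Result:
  Baseball: 4 distinct
  Soccer: 2 distinct
  Tennis: 4 distinct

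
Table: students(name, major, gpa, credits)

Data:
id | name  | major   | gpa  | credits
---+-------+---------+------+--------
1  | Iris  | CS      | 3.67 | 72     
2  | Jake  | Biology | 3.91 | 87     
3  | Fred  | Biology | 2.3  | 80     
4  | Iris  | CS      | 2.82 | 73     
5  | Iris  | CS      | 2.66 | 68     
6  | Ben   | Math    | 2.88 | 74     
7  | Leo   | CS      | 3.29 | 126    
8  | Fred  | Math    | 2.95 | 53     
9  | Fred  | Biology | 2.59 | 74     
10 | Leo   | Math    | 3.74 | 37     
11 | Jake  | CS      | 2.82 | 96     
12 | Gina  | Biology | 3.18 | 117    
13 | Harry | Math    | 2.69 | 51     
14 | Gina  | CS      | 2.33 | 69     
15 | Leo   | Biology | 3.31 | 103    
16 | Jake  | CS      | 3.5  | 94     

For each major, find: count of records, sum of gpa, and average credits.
SELECT major,
       COUNT(*) as cnt,
       SUM(gpa) as total_gpa,
       AVG(credits) as avg_credits
FROM students
GROUP BY major

Result:
  Biology: 5 records, 15.29 total gpa, 92.20 avg credits
  CS: 7 records, 21.09 total gpa, 85.43 avg credits
  Math: 4 records, 12.26 total gpa, 53.75 avg credits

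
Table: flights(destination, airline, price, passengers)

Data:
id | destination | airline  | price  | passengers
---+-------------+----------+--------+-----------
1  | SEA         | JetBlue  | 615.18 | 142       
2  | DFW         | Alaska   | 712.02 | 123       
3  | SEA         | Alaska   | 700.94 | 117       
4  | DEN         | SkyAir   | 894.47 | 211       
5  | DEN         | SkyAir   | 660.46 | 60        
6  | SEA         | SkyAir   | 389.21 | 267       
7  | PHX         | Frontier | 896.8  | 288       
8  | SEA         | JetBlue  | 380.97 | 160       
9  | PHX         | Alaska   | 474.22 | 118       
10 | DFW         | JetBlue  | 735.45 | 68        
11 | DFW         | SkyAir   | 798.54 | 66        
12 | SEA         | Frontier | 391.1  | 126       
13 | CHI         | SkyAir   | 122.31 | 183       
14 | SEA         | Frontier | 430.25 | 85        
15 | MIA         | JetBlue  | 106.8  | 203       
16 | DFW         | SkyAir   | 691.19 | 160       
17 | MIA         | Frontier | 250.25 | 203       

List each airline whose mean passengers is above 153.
SELECT airline, AVG(passengers)
FROM flights
GROUP BY airline
HAVING AVG(passengers) > 153

Result:
  Frontier: avg=175.50
  SkyAir: avg=157.83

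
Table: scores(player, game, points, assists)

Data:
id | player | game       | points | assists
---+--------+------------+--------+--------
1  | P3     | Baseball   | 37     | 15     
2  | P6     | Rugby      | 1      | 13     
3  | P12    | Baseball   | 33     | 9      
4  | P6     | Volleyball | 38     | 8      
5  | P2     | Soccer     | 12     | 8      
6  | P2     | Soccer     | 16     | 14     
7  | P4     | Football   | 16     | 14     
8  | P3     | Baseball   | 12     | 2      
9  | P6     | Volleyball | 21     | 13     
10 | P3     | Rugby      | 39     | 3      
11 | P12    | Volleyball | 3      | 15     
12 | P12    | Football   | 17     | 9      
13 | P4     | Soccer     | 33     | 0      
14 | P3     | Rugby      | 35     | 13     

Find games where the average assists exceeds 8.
SELECT game, AVG(assists)
FROM scores
GROUP BY game
HAVING AVG(assists) > 8

Result:
  Baseball: avg=8.67
  Football: avg=11.50
  Rugby: avg=9.67
  Volleyball: avg=12.00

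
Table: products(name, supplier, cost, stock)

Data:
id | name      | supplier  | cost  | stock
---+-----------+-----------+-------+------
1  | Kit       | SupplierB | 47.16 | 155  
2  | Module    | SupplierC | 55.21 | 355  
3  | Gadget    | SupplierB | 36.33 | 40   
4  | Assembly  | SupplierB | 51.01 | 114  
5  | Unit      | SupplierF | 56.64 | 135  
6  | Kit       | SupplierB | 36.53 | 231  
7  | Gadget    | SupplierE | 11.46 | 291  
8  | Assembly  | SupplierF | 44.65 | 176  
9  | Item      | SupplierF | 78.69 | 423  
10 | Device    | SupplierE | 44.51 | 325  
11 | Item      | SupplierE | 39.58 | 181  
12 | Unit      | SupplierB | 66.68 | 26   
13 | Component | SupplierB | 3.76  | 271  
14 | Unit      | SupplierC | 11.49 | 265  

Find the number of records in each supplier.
SELECT supplier, COUNT(*) as count
FROM products
GROUP BY supplier

Result:
  SupplierB: 6
  SupplierC: 2
  SupplierE: 3
  SupplierF: 3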